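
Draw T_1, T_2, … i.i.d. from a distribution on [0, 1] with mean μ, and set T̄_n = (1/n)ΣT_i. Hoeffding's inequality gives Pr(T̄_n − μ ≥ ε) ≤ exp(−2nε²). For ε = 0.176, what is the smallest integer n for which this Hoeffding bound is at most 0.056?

Require exp(−2nε²) ≤ 0.056, i.e. 2nε² ≥ ln(1/0.056) = 2.882404.
So n ≥ 2.882404 / (2·0.176²) = 46.526.
The smallest integer n is 47.

47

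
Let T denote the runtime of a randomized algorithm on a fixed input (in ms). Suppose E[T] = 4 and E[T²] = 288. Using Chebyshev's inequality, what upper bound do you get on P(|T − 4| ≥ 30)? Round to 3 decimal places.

Var(T) = E[T²] − (E[T])² = 288 − 16 = 272.
Chebyshev's inequality: P(|T − μ| ≥ t) ≤ Var(T)/t² = 272/900 = 0.3022.

0.302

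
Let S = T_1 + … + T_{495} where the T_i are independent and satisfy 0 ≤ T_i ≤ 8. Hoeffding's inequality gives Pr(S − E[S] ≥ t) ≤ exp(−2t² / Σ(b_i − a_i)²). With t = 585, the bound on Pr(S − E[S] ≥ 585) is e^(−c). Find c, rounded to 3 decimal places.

21.605

Σ(b_i − a_i)² = 495·(8)² = 31680.
c = 2t²/31680 = 2·585²/31680 = 21.6051.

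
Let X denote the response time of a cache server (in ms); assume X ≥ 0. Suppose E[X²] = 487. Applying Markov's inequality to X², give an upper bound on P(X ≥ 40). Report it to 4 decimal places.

Since X ≥ 0, the event {X ≥ 40} is the same as {X² ≥ 1600}.
Markov's inequality applied to X² gives P(X² ≥ 1600) ≤ E[X²]/1600 = 487/1600 = 0.3044.

0.3044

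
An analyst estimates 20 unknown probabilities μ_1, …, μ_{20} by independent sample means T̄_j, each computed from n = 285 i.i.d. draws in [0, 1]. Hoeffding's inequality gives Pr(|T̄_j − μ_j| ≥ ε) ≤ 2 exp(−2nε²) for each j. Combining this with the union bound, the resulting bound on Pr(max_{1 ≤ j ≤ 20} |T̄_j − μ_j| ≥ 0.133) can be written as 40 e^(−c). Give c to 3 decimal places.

10.083

Union bound over the 20 events: Pr(max_{1 ≤ j ≤ 20} |T̄_j − μ_j| ≥ 0.133) ≤ 20·2·exp(−2nε²) = 40 exp(−2·285·0.133²).
So c = 2·285·0.133² = 10.0827.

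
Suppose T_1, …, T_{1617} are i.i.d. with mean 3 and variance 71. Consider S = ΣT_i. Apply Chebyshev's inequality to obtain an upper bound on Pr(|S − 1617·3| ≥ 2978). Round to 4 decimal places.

Var(S) = n·Var(T_i) = 1617·71 = 114807.
Chebyshev: Pr(|S − 1617·3| ≥ 2978) ≤ Var(S)/2978² = 114807/8868484 = 0.0129.

0.0129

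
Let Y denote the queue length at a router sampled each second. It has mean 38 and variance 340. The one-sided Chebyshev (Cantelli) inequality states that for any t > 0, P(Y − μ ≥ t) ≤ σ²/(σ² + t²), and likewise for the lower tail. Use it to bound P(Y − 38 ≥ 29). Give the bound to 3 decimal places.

Here σ² = 340 and t = 29, so σ² + t² = 1181.
Cantelli's bound: 340/1181 = 0.2879.

0.288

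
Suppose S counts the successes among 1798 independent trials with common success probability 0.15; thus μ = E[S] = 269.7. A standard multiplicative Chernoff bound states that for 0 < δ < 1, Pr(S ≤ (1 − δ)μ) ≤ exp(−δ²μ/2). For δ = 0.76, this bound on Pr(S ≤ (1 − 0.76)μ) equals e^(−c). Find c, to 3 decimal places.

77.889

c = δ²μ/2 = 0.76²·269.7/2 = 77.8894.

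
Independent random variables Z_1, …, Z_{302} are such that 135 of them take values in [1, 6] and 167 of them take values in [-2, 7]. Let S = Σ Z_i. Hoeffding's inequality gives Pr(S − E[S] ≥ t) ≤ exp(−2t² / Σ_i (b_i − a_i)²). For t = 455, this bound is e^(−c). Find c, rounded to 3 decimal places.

Σ(b_i − a_i)² = 135·5² + 167·9² = 16902.
c = 2t² / 16902 = 2·455² / 16902 = 24.4971.

24.497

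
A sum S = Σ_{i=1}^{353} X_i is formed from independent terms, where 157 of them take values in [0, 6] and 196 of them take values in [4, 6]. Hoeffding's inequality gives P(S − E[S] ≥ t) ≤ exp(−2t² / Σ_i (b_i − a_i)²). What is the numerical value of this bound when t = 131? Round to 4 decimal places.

Σ(b_i − a_i)² = 157·6² + 196·2² = 6436.
Exponent = 2·131² / 6436 = 5.33282.
Bound = exp(−5.33282) = 0.00483.

0.0048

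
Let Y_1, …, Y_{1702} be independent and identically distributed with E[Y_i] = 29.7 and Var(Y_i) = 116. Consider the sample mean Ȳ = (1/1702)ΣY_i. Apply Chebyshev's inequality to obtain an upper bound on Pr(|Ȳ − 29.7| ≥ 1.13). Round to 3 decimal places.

0.053

Var(Ȳ) = Var(Y_i)/n = 116/1702 = 0.068155.
Chebyshev: Pr(|Ȳ − 29.7| ≥ 1.13) ≤ Var(Ȳ)/(1.13)² = 116/(1702·1.13²) = 0.0534.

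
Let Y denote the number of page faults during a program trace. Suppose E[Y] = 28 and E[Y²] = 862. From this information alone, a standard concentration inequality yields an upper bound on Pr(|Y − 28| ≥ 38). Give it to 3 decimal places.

0.054

The first two moments determine the variance, so Chebyshev's inequality is the sharpest standard bound available.
Var(Y) = E[Y²] − (E[Y])² = 862 − 784 = 78.
Chebyshev's inequality: Pr(|Y − μ| ≥ t) ≤ Var(Y)/t² = 78/1444 = 0.0540.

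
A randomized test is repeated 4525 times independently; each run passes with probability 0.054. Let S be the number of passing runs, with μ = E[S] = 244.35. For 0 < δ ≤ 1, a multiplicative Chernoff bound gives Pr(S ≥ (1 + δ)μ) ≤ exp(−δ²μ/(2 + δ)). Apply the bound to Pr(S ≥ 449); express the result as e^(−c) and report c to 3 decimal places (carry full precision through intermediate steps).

Write 449 = (1 + δ)μ, so δ = 449/244.35 − 1 = 0.8375281…
Then the exponent is δ²μ/(2 + δ) = (449 − μ)² / (μ·(2 + δ)) = 60.404734.

60.405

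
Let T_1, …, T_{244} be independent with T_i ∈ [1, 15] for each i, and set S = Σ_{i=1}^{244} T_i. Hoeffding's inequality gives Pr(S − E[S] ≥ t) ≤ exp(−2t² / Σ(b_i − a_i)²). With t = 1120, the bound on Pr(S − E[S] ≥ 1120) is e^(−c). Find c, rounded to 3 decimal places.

Σ(b_i − a_i)² = 244·(14)² = 47824.
c = 2t²/47824 = 2·1120²/47824 = 52.4590.

52.459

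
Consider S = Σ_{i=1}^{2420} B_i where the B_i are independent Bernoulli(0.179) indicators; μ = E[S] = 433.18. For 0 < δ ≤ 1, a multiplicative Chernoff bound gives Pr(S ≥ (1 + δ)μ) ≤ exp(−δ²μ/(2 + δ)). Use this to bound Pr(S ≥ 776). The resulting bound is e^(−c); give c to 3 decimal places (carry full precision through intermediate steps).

Write 776 = (1 + δ)μ, so δ = 776/433.18 − 1 = 0.7914031…
Then the exponent is δ²μ/(2 + δ) = (776 − μ)² / (μ·(2 + δ)) = 97.194423.

97.194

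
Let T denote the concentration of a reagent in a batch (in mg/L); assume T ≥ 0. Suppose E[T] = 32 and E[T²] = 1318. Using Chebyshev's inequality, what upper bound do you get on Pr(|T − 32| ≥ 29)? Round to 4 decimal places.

Var(T) = E[T²] − (E[T])² = 1318 − 1024 = 294.
Chebyshev's inequality: Pr(|T − μ| ≥ t) ≤ Var(T)/t² = 294/841 = 0.3496.

0.3496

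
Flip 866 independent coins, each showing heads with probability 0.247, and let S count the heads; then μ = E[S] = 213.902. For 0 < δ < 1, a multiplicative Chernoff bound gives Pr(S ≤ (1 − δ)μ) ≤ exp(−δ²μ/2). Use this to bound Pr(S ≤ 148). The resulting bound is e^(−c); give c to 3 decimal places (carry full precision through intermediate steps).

Write 148 = (1 − δ)μ, so δ = 1 − 148/213.902 = 0.3080944…
Then the exponent is δ²μ/2 = (μ − 148)²/(2μ) = 10.152017.

10.152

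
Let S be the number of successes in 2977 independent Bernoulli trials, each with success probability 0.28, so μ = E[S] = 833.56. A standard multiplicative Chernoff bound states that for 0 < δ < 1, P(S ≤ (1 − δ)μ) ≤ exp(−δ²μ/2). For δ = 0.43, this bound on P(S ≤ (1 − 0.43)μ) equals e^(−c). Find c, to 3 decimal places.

77.063

c = δ²μ/2 = 0.43²·833.56/2 = 77.0626.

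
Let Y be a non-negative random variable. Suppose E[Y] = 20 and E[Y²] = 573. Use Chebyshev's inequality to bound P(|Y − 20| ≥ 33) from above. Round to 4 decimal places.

0.1589

Var(Y) = E[Y²] − (E[Y])² = 573 − 400 = 173.
Chebyshev's inequality: P(|Y − μ| ≥ t) ≤ Var(Y)/t² = 173/1089 = 0.1589.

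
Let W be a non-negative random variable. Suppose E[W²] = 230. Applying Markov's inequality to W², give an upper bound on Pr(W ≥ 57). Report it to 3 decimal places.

Since W ≥ 0, the event {W ≥ 57} is the same as {W² ≥ 3249}.
Markov's inequality applied to W² gives Pr(W² ≥ 3249) ≤ E[W²]/3249 = 230/3249 = 0.0708.

0.071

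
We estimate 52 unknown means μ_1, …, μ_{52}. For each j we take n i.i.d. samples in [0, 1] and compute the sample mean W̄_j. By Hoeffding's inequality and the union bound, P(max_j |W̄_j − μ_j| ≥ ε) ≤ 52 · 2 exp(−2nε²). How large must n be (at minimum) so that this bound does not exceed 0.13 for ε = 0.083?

Need 2·52·exp(−2nε²) ≤ 0.13, i.e. exp(−2nε²) ≤ 0.13/104.
So 2nε² ≥ ln(104/0.13) = 6.684612.
Hence n ≥ 6.684612/(2·0.083²) = 485.166.
The smallest integer n is 486.

486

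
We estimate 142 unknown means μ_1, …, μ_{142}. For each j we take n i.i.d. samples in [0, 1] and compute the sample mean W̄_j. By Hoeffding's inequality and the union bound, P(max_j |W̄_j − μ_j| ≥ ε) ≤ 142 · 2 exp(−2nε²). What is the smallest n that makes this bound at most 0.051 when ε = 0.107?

377

Need 2·142·exp(−2nε²) ≤ 0.051, i.e. exp(−2nε²) ≤ 0.051/284.
So 2nε² ≥ ln(284/0.051) = 8.624904.
Hence n ≥ 8.624904/(2·0.107²) = 376.666.
The smallest integer n is 377.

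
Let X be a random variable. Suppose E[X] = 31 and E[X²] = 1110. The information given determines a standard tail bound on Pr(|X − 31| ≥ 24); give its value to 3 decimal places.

The first two moments determine the variance, so Chebyshev's inequality is the sharpest standard bound available.
Var(X) = E[X²] − (E[X])² = 1110 − 961 = 149.
Chebyshev's inequality: Pr(|X − μ| ≥ t) ≤ Var(X)/t² = 149/576 = 0.2587.

0.259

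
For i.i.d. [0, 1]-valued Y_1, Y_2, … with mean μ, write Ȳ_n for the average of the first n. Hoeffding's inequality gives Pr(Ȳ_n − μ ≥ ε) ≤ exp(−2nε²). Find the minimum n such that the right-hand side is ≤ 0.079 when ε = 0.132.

Require exp(−2nε²) ≤ 0.079, i.e. 2nε² ≥ ln(1/0.079) = 2.538307.
So n ≥ 2.538307 / (2·0.132²) = 72.839.
The smallest integer n is 73.

73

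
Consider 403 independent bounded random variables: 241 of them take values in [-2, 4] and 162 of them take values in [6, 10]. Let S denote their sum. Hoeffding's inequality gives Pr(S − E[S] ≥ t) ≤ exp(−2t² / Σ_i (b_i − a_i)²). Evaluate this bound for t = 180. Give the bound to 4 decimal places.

Σ(b_i − a_i)² = 241·6² + 162·4² = 11268.
Exponent = 2·180² / 11268 = 5.75080.
Bound = exp(−5.75080) = 0.00318.

0.0032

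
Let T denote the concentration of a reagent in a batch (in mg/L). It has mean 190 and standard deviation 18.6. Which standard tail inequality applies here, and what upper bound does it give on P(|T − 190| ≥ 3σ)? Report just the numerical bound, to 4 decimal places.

Mean and variance are known, so Chebyshev's inequality applies.
Chebyshev: P(|T − μ| ≥ t) ≤ Var(T)/t².
Var(T) = σ² = 18.6² = 345.96.
t = 3·18.6 = 55.8.
Bound = 345.96 / 3113.64 = 0.1111.

0.1111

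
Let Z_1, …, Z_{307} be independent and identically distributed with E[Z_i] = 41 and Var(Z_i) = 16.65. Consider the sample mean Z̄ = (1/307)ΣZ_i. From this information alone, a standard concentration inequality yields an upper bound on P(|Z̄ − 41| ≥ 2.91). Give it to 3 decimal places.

With mean and variance of each term known, Chebyshev's inequality bounds the deviation of the sum (or sample mean).
Var(Z̄) = Var(Z_i)/n = 16.65/307 = 0.054235.
Chebyshev: P(|Z̄ − 41| ≥ 2.91) ≤ Var(Z̄)/(2.91)² = 16.65/(307·2.91²) = 0.0064.

0.006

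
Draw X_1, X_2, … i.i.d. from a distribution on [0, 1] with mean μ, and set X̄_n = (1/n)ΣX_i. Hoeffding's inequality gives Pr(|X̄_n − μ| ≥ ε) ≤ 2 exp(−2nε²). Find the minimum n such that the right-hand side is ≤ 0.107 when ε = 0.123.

97

Require 2·exp(−2nε²) ≤ 0.107, i.e. 2nε² ≥ ln(2/0.107) = 2.928074.
So n ≥ 2.928074 / (2·0.123²) = 96.770.
The smallest integer n is 97.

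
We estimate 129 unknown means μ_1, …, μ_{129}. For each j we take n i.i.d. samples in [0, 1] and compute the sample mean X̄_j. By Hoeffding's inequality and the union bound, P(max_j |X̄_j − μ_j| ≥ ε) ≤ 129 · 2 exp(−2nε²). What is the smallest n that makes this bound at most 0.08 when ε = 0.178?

128

Need 2·129·exp(−2nε²) ≤ 0.08, i.e. exp(−2nε²) ≤ 0.08/258.
So 2nε² ≥ ln(258/0.08) = 8.078688.
Hence n ≥ 8.078688/(2·0.178²) = 127.488.
The smallest integer n is 128.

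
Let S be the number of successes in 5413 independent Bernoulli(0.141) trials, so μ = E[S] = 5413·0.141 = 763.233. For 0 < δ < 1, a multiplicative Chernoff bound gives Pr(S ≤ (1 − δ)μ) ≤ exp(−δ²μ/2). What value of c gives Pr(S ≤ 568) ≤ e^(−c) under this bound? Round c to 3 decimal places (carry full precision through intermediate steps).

Write 568 = (1 − δ)μ, so δ = 1 − 568/763.233 = 0.2557974…
Then the exponent is δ²μ/2 = (μ − 568)²/(2μ) = 24.970045.

24.970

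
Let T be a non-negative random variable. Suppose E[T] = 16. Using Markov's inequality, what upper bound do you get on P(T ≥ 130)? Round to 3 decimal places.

Markov's inequality: for a non-negative random variable, P(T ≥ a) ≤ E[T]/a.
Here E[T] = 16 and a = 130, so the bound is 16/130 = 0.1231.

0.123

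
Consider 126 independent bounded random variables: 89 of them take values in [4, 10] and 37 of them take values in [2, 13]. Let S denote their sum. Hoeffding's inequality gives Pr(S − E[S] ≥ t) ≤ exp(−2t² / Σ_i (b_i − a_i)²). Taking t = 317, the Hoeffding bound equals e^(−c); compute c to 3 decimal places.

26.166

Σ(b_i − a_i)² = 89·6² + 37·11² = 7681.
c = 2t² / 7681 = 2·317² / 7681 = 26.1656.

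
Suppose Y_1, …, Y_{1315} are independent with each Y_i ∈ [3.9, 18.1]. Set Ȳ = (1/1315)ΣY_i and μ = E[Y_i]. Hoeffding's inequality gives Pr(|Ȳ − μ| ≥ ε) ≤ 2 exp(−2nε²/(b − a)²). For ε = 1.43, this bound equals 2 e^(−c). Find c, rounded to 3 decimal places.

26.672

c = 2nε²/(b − a)² = 2·1315·1.43² / 14.2² = 26.6717.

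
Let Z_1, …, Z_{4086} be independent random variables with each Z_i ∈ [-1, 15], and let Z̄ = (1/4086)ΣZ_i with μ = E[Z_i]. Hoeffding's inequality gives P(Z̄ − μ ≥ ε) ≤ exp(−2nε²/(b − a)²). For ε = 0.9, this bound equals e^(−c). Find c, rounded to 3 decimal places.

c = 2nε²/(b − a)² = 2·4086·0.9² / 16² = 25.8567.

25.857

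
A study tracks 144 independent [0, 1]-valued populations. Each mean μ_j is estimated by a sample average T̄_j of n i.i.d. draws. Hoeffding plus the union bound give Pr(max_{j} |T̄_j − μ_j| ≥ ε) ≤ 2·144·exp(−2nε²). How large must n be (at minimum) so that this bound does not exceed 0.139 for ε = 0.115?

289

Need 2·144·exp(−2nε²) ≤ 0.139, i.e. exp(−2nε²) ≤ 0.139/288.
So 2nε² ≥ ln(288/0.139) = 7.636242.
Hence n ≥ 7.636242/(2·0.115²) = 288.705.
The smallest integer n is 289.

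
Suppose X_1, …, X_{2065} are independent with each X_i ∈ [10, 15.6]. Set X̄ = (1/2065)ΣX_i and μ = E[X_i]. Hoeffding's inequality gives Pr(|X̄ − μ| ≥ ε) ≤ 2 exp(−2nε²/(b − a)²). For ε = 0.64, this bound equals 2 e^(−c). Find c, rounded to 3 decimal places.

c = 2nε²/(b − a)² = 2·2065·0.64² / 5.6² = 53.9429.

53.943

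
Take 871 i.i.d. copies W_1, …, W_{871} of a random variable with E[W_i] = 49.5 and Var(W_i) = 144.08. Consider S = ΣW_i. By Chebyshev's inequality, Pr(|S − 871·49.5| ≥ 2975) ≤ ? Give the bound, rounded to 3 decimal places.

Var(S) = n·Var(W_i) = 871·144.08 = 125493.68.
Chebyshev: Pr(|S − 871·49.5| ≥ 2975) ≤ Var(S)/2975² = 125493.68/8850625 = 0.0142.

0.014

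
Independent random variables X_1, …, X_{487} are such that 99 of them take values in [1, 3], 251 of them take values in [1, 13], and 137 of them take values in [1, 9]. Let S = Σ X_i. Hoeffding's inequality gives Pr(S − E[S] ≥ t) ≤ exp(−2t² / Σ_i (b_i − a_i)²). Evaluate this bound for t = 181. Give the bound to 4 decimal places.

0.2355

Σ(b_i − a_i)² = 99·2² + 251·12² + 137·8² = 45308.
Exponent = 2·181² / 45308 = 1.44615.
Bound = exp(−1.44615) = 0.23548.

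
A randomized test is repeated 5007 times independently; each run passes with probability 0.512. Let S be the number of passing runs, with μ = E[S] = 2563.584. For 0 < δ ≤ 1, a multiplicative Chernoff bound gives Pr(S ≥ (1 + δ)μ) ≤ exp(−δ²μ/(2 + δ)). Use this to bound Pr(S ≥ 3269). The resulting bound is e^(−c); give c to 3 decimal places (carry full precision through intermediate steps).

Write 3269 = (1 + δ)μ, so δ = 3269/2563.584 − 1 = 0.2751679…
Then the exponent is δ²μ/(2 + δ) = (3269 − μ)² / (μ·(2 + δ)) = 85.315828.

85.316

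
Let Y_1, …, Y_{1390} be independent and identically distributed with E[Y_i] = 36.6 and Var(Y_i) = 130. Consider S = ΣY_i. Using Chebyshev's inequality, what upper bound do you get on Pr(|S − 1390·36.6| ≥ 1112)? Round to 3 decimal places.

Var(S) = n·Var(Y_i) = 1390·130 = 180700.
Chebyshev: Pr(|S − 1390·36.6| ≥ 1112) ≤ Var(S)/1112² = 180700/1236544 = 0.1461.

0.146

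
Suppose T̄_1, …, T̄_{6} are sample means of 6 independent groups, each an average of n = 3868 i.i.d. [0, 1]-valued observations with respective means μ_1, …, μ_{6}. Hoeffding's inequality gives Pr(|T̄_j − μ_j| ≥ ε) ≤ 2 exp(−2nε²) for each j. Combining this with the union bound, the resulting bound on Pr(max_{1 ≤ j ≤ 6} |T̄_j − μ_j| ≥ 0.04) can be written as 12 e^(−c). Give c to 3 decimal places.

12.378

Union bound over the 6 events: Pr(max_{1 ≤ j ≤ 6} |T̄_j − μ_j| ≥ 0.04) ≤ 6·2·exp(−2nε²) = 12 exp(−2·3868·0.04²).
So c = 2·3868·0.04² = 12.3776.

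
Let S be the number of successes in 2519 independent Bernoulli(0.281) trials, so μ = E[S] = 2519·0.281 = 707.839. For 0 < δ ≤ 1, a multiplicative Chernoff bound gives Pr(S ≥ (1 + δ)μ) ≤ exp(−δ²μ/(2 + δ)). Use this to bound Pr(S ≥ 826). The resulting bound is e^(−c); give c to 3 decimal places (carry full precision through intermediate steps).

9.103

Write 826 = (1 + δ)μ, so δ = 826/707.839 − 1 = 0.166932…
Then the exponent is δ²μ/(2 + δ) = (826 − μ)² / (μ·(2 + δ)) = 9.102665.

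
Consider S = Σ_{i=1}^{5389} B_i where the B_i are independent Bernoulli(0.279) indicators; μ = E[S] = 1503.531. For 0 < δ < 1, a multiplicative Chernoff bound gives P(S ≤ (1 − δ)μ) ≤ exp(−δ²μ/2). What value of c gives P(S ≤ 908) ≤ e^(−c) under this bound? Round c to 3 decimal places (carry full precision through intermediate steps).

117.941

Write 908 = (1 − δ)μ, so δ = 1 − 908/1503.531 = 0.3960883…
Then the exponent is δ²μ/2 = (μ − 908)²/(2μ) = 117.941423.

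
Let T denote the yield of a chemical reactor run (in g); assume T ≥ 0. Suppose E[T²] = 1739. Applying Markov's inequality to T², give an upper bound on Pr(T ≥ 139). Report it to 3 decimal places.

0.090

Since T ≥ 0, the event {T ≥ 139} is the same as {T² ≥ 19321}.
Markov's inequality applied to T² gives Pr(T² ≥ 19321) ≤ E[T²]/19321 = 1739/19321 = 0.0900.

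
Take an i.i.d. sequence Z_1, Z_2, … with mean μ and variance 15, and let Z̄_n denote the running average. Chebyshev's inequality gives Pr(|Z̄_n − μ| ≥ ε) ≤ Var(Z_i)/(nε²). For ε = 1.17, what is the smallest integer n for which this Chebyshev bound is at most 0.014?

783

Require 15/(n·1.17²) ≤ 0.014, i.e. n ≥ 15/(0.014·1.17²) = 782.693.
The smallest integer n is 783.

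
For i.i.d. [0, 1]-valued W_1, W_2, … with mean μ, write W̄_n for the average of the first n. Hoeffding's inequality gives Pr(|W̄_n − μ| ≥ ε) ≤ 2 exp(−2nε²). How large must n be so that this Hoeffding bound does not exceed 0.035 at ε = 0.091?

245

Require 2·exp(−2nε²) ≤ 0.035, i.e. 2nε² ≥ ln(2/0.035) = 4.045554.
So n ≥ 4.045554 / (2·0.091²) = 244.267.
The smallest integer n is 245.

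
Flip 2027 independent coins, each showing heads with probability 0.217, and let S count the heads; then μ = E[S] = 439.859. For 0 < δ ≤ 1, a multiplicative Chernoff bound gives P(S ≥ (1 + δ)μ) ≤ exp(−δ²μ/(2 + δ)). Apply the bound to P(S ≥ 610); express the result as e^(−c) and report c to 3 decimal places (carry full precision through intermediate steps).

Write 610 = (1 + δ)μ, so δ = 610/439.859 − 1 = 0.386808…
Then the exponent is δ²μ/(2 + δ) = (610 − μ)² / (μ·(2 + δ)) = 27.573188.

27.573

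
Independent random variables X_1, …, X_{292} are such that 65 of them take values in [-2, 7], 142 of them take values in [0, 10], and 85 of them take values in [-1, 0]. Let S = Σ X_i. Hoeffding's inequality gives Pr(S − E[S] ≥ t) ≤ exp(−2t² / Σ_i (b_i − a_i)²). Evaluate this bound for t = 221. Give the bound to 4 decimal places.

Σ(b_i − a_i)² = 65·9² + 142·10² + 85·1² = 19550.
Exponent = 2·221² / 19550 = 4.99652.
Bound = exp(−4.99652) = 0.00676.

0.0068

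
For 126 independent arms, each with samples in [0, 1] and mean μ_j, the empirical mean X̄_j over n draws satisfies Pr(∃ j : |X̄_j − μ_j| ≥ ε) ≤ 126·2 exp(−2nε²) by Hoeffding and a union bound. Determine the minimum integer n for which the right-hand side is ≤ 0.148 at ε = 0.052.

Need 2·126·exp(−2nε²) ≤ 0.148, i.e. exp(−2nε²) ≤ 0.148/252.
So 2nε² ≥ ln(252/0.148) = 7.439972.
Hence n ≥ 7.439972/(2·0.052²) = 1375.734.
The smallest integer n is 1376.

1376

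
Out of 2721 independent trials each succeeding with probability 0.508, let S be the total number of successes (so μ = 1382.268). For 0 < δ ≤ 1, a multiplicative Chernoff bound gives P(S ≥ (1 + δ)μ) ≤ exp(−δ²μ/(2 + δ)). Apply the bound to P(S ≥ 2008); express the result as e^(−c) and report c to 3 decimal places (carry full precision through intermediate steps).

Write 2008 = (1 + δ)μ, so δ = 2008/1382.268 − 1 = 0.452685…
Then the exponent is δ²μ/(2 + δ) = (2008 − μ)² / (μ·(2 + δ)) = 115.489553.

115.490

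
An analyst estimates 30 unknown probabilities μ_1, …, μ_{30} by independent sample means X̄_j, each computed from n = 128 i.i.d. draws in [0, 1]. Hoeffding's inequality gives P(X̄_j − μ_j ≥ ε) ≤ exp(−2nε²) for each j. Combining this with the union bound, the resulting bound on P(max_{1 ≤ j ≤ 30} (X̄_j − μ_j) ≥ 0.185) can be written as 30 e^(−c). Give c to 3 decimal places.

Union bound over the 30 events: P(max_{1 ≤ j ≤ 30} (X̄_j − μ_j) ≥ 0.185) ≤ 30·exp(−2nε²) = 30 exp(−2·128·0.185²).
So c = 2·128·0.185² = 8.7616.

8.762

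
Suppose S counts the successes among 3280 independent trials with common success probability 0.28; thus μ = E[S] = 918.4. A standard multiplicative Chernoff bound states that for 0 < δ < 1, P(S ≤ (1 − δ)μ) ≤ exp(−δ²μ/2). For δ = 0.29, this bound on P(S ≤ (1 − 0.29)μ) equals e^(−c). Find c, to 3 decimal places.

38.619

c = δ²μ/2 = 0.29²·918.4/2 = 38.6187.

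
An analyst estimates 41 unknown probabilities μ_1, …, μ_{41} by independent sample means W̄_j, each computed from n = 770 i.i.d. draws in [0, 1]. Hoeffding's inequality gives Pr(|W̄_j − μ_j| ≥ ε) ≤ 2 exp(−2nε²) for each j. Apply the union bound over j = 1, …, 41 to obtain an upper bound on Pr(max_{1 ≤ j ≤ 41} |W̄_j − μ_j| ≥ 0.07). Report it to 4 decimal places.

0.0433

Per-experiment Hoeffding bound: 2·exp(−2·770·0.07²) = 2·exp(−7.54600) = 0.0010564.
Union bound over 41 events: 41·0.0010564 = 0.04331.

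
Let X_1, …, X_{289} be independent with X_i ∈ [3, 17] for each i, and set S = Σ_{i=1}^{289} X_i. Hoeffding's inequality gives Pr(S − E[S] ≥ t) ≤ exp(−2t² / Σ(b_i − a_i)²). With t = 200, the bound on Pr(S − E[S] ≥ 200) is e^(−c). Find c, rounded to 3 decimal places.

Σ(b_i − a_i)² = 289·(14)² = 56644.
c = 2t²/56644 = 2·200²/56644 = 1.4123.

1.412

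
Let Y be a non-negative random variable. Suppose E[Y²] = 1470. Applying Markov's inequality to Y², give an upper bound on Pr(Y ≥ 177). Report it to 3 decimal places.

Since Y ≥ 0, the event {Y ≥ 177} is the same as {Y² ≥ 31329}.
Markov's inequality applied to Y² gives Pr(Y² ≥ 31329) ≤ E[Y²]/31329 = 1470/31329 = 0.0469.

0.047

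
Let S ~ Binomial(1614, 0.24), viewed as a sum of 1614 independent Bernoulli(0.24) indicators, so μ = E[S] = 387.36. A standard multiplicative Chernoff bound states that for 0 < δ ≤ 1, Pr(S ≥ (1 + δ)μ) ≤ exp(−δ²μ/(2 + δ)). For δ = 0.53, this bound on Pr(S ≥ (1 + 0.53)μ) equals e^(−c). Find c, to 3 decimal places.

c = δ²μ/(2 + δ) = 0.53²·387.36/(2 + 0.53) = 43.0077.

43.008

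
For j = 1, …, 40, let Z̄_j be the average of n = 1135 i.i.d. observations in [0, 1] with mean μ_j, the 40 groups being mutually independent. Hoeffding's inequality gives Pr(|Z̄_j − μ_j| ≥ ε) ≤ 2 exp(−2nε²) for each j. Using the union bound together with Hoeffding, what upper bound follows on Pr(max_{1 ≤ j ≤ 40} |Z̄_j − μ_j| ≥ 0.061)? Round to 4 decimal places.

Per-experiment Hoeffding bound: 2·exp(−2·1135·0.061²) = 2·exp(−8.44667) = 0.00042923.
Union bound over 40 events: 40·0.00042923 = 0.01717.

0.0172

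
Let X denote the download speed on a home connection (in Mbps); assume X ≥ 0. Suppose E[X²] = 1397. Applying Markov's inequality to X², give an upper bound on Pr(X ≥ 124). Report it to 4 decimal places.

Since X ≥ 0, the event {X ≥ 124} is the same as {X² ≥ 15376}.
Markov's inequality applied to X² gives Pr(X² ≥ 15376) ≤ E[X²]/15376 = 1397/15376 = 0.0909.

0.0909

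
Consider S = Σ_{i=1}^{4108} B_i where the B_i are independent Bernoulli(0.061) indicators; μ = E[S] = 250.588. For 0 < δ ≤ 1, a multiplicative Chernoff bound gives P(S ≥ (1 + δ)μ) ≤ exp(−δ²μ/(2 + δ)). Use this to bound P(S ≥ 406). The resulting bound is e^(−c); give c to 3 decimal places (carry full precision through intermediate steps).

Write 406 = (1 + δ)μ, so δ = 406/250.588 − 1 = 0.6201893…
Then the exponent is δ²μ/(2 + δ) = (406 − μ)² / (μ·(2 + δ)) = 36.785457.

36.785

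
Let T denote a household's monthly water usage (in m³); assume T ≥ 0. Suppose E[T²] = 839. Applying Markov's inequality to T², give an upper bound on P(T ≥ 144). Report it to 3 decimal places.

0.040

Since T ≥ 0, the event {T ≥ 144} is the same as {T² ≥ 20736}.
Markov's inequality applied to T² gives P(T² ≥ 20736) ≤ E[T²]/20736 = 839/20736 = 0.0405.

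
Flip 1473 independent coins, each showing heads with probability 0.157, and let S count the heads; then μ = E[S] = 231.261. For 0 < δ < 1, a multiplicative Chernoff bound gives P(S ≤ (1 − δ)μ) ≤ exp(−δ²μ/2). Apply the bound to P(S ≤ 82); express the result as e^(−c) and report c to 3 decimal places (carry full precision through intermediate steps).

Write 82 = (1 − δ)μ, so δ = 1 − 82/231.261 = 0.6454223…
Then the exponent is δ²μ/2 = (μ − 82)²/(2μ) = 48.168187.

48.168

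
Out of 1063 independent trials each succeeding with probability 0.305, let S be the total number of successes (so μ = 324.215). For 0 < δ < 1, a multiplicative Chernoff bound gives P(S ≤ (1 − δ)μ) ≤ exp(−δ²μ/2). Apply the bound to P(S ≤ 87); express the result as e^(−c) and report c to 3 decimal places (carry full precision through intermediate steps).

86.780

Write 87 = (1 − δ)μ, so δ = 1 − 87/324.215 = 0.7316595…
Then the exponent is δ²μ/2 = (μ − 87)²/(2μ) = 86.780310.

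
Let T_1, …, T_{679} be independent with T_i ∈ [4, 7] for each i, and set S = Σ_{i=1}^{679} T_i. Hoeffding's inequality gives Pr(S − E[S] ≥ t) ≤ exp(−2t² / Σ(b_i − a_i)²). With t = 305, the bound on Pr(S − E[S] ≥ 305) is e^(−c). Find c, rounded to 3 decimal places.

30.445

Σ(b_i − a_i)² = 679·(3)² = 6111.
c = 2t²/6111 = 2·305²/6111 = 30.4451.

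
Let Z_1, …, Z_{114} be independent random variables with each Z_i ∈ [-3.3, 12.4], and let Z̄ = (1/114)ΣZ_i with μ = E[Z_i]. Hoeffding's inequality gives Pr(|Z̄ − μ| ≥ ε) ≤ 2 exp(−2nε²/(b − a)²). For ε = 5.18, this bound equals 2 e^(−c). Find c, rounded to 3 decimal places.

24.820

c = 2nε²/(b − a)² = 2·114·5.18² / 15.7² = 24.8196.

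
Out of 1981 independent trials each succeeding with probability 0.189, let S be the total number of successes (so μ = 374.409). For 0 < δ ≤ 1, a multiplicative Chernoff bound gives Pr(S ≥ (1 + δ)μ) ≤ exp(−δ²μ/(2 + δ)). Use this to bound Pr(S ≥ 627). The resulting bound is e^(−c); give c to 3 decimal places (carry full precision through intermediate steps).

63.712

Write 627 = (1 + δ)μ, so δ = 627/374.409 − 1 = 0.6746392…
Then the exponent is δ²μ/(2 + δ) = (627 − μ)² / (μ·(2 + δ)) = 63.712442.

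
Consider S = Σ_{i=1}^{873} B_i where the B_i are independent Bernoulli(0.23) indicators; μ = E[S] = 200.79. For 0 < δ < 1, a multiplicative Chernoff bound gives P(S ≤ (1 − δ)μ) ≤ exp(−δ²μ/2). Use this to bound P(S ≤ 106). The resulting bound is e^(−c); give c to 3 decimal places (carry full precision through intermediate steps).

22.374

Write 106 = (1 − δ)μ, so δ = 1 − 106/200.79 = 0.4720853…
Then the exponent is δ²μ/2 = (μ − 106)²/(2μ) = 22.374481.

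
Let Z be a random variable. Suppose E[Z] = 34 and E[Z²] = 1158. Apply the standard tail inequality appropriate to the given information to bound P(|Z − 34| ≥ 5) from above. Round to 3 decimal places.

0.080

The first two moments determine the variance, so Chebyshev's inequality is the sharpest standard bound available.
Var(Z) = E[Z²] − (E[Z])² = 1158 − 1156 = 2.
Chebyshev's inequality: P(|Z − μ| ≥ t) ≤ Var(Z)/t² = 2/25 = 0.0800.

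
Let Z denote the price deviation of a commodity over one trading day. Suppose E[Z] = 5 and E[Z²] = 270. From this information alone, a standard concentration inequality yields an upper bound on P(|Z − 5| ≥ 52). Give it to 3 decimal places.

The first two moments determine the variance, so Chebyshev's inequality is the sharpest standard bound available.
Var(Z) = E[Z²] − (E[Z])² = 270 − 25 = 245.
Chebyshev's inequality: P(|Z − μ| ≥ t) ≤ Var(Z)/t² = 245/2704 = 0.0906.

0.091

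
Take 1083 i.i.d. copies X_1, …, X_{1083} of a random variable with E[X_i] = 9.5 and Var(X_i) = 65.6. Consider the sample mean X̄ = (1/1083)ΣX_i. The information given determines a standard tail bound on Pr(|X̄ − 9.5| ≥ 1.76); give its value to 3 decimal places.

0.020

With mean and variance of each term known, Chebyshev's inequality bounds the deviation of the sum (or sample mean).
Var(X̄) = Var(X_i)/n = 65.6/1083 = 0.060572.
Chebyshev: Pr(|X̄ − 9.5| ≥ 1.76) ≤ Var(X̄)/(1.76)² = 65.6/(1083·1.76²) = 0.0196.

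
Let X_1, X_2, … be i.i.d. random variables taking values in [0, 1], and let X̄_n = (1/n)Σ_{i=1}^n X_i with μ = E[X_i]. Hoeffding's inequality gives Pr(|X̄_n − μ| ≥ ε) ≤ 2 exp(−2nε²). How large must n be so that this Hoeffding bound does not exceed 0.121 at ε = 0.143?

Require 2·exp(−2nε²) ≤ 0.121, i.e. 2nε² ≥ ln(2/0.121) = 2.805112.
So n ≥ 2.805112 / (2·0.143²) = 68.588.
The smallest integer n is 69.

69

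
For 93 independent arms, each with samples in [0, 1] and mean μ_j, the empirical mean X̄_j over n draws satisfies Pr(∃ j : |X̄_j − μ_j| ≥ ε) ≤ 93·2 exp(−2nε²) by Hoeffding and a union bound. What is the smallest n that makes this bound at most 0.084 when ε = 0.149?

Need 2·93·exp(−2nε²) ≤ 0.084, i.e. exp(−2nε²) ≤ 0.084/186.
So 2nε² ≥ ln(186/0.084) = 7.702685.
Hence n ≥ 7.702685/(2·0.149²) = 173.476.
The smallest integer n is 174.

174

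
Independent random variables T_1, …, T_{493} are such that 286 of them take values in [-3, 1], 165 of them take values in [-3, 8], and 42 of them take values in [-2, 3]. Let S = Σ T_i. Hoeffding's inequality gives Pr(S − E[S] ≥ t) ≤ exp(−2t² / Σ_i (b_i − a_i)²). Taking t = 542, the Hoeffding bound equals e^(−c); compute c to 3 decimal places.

22.958

Σ(b_i − a_i)² = 286·4² + 165·11² + 42·5² = 25591.
c = 2t² / 25591 = 2·542² / 25591 = 22.9584.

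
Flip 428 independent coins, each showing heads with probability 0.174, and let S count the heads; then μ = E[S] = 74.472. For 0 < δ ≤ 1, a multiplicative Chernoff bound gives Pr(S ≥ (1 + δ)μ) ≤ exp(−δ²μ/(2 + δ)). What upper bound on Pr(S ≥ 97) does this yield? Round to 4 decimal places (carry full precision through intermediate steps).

Write 97 = (1 + δ)μ, so δ = 97/74.472 − 1 = 0.302503…
Then the exponent is δ²μ/(2 + δ) = (97 − μ)² / (μ·(2 + δ)) = 2.959730.
Bound = exp(−2.959730) = 0.05183.

0.0518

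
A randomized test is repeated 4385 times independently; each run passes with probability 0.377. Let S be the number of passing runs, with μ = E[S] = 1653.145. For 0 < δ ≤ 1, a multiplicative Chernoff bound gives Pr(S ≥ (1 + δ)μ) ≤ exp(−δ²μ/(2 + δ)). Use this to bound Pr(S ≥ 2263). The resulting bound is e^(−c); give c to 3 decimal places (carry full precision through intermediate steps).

Write 2263 = (1 + δ)μ, so δ = 2263/1653.145 − 1 = 0.3689059…
Then the exponent is δ²μ/(2 + δ) = (2263 − μ)² / (μ·(2 + δ)) = 94.971744.

94.972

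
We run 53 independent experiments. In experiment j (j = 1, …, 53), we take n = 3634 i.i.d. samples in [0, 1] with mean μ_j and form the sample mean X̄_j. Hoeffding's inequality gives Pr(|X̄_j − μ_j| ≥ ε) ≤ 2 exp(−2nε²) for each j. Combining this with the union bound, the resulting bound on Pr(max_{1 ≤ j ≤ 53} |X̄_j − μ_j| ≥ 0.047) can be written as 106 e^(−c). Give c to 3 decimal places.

16.055

Union bound over the 53 events: Pr(max_{1 ≤ j ≤ 53} |X̄_j − μ_j| ≥ 0.047) ≤ 53·2·exp(−2nε²) = 106 exp(−2·3634·0.047²).
So c = 2·3634·0.047² = 16.0550.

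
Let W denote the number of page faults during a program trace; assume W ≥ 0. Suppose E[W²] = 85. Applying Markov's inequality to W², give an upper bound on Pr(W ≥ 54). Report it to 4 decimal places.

0.0291

Since W ≥ 0, the event {W ≥ 54} is the same as {W² ≥ 2916}.
Markov's inequality applied to W² gives Pr(W² ≥ 2916) ≤ E[W²]/2916 = 85/2916 = 0.0291.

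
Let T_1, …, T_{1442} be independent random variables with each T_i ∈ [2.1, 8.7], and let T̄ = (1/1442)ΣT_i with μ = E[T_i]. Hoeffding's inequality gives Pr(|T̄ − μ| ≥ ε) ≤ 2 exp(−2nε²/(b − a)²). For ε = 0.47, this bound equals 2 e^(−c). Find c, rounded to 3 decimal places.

14.625

c = 2nε²/(b − a)² = 2·1442·0.47² / 6.6² = 14.6252.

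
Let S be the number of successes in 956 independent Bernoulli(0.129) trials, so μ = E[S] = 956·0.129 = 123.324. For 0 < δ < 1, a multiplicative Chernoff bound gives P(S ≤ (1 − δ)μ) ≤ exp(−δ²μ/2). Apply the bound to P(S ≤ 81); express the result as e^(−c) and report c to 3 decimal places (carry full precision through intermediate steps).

Write 81 = (1 − δ)μ, so δ = 1 − 81/123.324 = 0.3431935…
Then the exponent is δ²μ/2 = (μ − 81)²/(2μ) = 7.262662.

7.263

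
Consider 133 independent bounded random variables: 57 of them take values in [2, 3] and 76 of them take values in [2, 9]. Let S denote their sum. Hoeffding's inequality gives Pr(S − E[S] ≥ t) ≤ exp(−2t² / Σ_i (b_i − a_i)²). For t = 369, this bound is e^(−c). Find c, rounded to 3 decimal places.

72.024

Σ(b_i − a_i)² = 57·1² + 76·7² = 3781.
c = 2t² / 3781 = 2·369² / 3781 = 72.0238.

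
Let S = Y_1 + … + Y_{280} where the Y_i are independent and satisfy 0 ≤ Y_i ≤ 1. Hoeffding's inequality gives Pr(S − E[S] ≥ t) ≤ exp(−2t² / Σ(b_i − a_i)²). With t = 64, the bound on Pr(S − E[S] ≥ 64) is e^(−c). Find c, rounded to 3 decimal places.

29.257

Σ(b_i − a_i)² = 280·(1)² = 280.
c = 2t²/280 = 2·64²/280 = 29.2571.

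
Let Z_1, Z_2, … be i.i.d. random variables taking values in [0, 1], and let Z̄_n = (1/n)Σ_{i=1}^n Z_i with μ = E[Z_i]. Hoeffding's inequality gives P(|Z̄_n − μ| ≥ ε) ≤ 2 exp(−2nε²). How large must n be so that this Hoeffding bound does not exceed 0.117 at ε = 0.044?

734

Require 2·exp(−2nε²) ≤ 0.117, i.e. 2nε² ≥ ln(2/0.117) = 2.838729.
So n ≥ 2.838729 / (2·0.044²) = 733.143.
The smallest integer n is 734.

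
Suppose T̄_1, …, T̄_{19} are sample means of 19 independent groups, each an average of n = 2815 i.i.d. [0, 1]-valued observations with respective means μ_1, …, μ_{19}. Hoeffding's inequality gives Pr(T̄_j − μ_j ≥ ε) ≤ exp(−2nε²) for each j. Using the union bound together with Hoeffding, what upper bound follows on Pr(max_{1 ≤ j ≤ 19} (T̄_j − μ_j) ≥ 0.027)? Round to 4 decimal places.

0.3135

Per-experiment Hoeffding bound: exp(−2·2815·0.027²) = exp(−4.10427) = 0.016502.
Union bound over 19 events: 19·0.016502 = 0.31354.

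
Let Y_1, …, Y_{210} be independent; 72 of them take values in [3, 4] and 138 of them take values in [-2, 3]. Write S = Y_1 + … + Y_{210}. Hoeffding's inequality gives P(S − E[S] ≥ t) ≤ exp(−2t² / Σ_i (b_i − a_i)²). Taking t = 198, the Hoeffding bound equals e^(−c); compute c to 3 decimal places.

Σ(b_i − a_i)² = 72·1² + 138·5² = 3522.
c = 2t² / 3522 = 2·198² / 3522 = 22.2624.

22.262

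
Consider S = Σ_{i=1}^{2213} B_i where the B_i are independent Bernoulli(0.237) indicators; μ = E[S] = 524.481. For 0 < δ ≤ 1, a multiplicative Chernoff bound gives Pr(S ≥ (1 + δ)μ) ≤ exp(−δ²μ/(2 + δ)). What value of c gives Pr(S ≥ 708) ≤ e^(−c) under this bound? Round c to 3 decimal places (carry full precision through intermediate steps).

27.326

Write 708 = (1 + δ)μ, so δ = 708/524.481 − 1 = 0.3499059…
Then the exponent is δ²μ/(2 + δ) = (708 − μ)² / (μ·(2 + δ)) = 27.326363.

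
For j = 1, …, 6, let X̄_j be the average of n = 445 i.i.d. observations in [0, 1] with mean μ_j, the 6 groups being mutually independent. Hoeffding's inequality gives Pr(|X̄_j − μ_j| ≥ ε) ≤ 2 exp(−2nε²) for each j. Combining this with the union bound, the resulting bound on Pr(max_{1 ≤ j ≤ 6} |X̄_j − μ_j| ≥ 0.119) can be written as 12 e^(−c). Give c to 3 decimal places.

Union bound over the 6 events: Pr(max_{1 ≤ j ≤ 6} |X̄_j − μ_j| ≥ 0.119) ≤ 6·2·exp(−2nε²) = 12 exp(−2·445·0.119²).
So c = 2·445·0.119² = 12.6033.

12.603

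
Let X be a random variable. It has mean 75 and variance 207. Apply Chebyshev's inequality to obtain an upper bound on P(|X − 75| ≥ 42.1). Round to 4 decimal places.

0.1168

Chebyshev: P(|X − μ| ≥ t) ≤ Var(X)/t².
Bound = 207 / 1772.41 = 0.1168.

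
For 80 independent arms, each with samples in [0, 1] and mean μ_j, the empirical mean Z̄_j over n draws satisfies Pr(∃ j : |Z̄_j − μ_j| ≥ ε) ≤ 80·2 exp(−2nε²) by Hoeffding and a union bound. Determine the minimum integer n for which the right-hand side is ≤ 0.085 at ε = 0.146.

177

Need 2·80·exp(−2nε²) ≤ 0.085, i.e. exp(−2nε²) ≤ 0.085/160.
So 2nε² ≥ ln(160/0.085) = 7.540278.
Hence n ≥ 7.540278/(2·0.146²) = 176.869.
The smallest integer n is 177.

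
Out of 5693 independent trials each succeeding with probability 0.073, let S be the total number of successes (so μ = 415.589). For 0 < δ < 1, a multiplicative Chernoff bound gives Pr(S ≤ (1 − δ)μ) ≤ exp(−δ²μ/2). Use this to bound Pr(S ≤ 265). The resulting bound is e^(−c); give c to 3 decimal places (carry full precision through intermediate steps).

Write 265 = (1 − δ)μ, so δ = 1 − 265/415.589 = 0.3623508…
Then the exponent is δ²μ/2 = (μ − 265)²/(2μ) = 27.283021.

27.283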